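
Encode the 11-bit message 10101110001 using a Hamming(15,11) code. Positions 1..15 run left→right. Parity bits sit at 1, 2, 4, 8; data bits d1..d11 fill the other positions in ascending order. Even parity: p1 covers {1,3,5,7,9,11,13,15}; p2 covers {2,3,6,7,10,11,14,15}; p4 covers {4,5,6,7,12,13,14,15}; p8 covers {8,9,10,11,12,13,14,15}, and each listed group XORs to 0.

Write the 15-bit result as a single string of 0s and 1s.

Place data at non-parity positions: p1 p2 1 p4 0 1 0 p8 1 1 1 0 0 0 1
p1 (pos 1,3,5,7,9,11,13,15): XOR of data positions = 1⊕0⊕0⊕1⊕1⊕0⊕1 = 0
p2 (pos 2,3,6,7,10,11,14,15): XOR of data positions = 1⊕1⊕0⊕1⊕1⊕0⊕1 = 1
p4 (pos 4,5,6,7,12,13,14,15): XOR of data positions = 0⊕1⊕0⊕0⊕0⊕0⊕1 = 0
p8 (pos 8,9,10,11,12,13,14,15): XOR of data positions = 1⊕1⊕1⊕0⊕0⊕0⊕1 = 0
Codeword: 011001001110001

011001001110001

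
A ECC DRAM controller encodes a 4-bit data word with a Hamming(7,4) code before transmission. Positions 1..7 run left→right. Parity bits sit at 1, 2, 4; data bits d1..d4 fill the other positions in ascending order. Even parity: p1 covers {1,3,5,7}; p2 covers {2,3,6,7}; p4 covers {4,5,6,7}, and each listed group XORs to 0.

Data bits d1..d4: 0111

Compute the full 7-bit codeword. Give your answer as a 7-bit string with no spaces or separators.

0001111

Place data at non-parity positions: p1 p2 0 p4 1 1 1
p1 (pos 1,3,5,7): XOR of data positions = 0⊕1⊕1 = 0
p2 (pos 2,3,6,7): XOR of data positions = 0⊕1⊕1 = 0
p4 (pos 4,5,6,7): XOR of data positions = 1⊕1⊕1 = 1
Codeword: 0001111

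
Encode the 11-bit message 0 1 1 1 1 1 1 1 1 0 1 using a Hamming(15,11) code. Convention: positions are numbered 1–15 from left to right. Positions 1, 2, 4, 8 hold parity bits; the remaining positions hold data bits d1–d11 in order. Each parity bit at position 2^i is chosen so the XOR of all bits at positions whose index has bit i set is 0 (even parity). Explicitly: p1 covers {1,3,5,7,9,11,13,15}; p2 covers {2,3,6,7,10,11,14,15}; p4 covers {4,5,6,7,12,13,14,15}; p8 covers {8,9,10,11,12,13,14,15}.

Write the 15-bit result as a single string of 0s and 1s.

010011101111101

Place data at non-parity positions: p1 p2 0 p4 1 1 1 p8 1 1 1 1 1 0 1
p1 (pos 1,3,5,7,9,11,13,15): XOR of data positions = 0⊕1⊕1⊕1⊕1⊕1⊕1 = 0
p2 (pos 2,3,6,7,10,11,14,15): XOR of data positions = 0⊕1⊕1⊕1⊕1⊕0⊕1 = 1
p4 (pos 4,5,6,7,12,13,14,15): XOR of data positions = 1⊕1⊕1⊕1⊕1⊕0⊕1 = 0
p8 (pos 8,9,10,11,12,13,14,15): XOR of data positions = 1⊕1⊕1⊕1⊕1⊕0⊕1 = 0
Codeword: 010011101111101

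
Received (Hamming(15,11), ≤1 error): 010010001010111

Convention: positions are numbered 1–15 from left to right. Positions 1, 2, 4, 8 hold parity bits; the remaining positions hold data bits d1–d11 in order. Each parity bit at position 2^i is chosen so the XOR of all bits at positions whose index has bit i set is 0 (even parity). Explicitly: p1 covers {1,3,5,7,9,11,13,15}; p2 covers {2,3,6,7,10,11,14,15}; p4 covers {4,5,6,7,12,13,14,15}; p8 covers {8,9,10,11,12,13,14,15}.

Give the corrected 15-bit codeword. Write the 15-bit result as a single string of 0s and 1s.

s1 (pos 1,3,5,7,9,11,13,15): 0⊕0⊕1⊕0⊕1⊕1⊕1⊕1 = 1
s2 (pos 2,3,6,7,10,11,14,15): 1⊕0⊕0⊕0⊕0⊕1⊕1⊕1 = 0
s4 (pos 4,5,6,7,12,13,14,15): 0⊕1⊕0⊕0⊕0⊕1⊕1⊕1 = 0
s8 (pos 8,9,10,11,12,13,14,15): 0⊕1⊕0⊕1⊕0⊕1⊕1⊕1 = 1
Syndrome s8…s1 = 1001 → error at position 9.
Flip position 9: 010010001010111 → 010010000010111

010010000010111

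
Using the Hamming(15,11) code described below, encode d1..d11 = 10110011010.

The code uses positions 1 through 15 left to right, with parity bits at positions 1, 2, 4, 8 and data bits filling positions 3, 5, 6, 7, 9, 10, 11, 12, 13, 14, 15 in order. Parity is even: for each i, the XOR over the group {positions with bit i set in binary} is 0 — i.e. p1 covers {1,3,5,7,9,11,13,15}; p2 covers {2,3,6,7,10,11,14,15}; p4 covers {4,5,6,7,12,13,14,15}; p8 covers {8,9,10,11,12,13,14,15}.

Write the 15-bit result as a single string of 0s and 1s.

111001110011010

Place data at non-parity positions: p1 p2 1 p4 0 1 1 p8 0 0 1 1 0 1 0
p1 (pos 1,3,5,7,9,11,13,15): XOR of data positions = 1⊕0⊕1⊕0⊕1⊕0⊕0 = 1
p2 (pos 2,3,6,7,10,11,14,15): XOR of data positions = 1⊕1⊕1⊕0⊕1⊕1⊕0 = 1
p4 (pos 4,5,6,7,12,13,14,15): XOR of data positions = 0⊕1⊕1⊕1⊕0⊕1⊕0 = 0
p8 (pos 8,9,10,11,12,13,14,15): XOR of data positions = 0⊕0⊕1⊕1⊕0⊕1⊕0 = 1
Codeword: 111001110011010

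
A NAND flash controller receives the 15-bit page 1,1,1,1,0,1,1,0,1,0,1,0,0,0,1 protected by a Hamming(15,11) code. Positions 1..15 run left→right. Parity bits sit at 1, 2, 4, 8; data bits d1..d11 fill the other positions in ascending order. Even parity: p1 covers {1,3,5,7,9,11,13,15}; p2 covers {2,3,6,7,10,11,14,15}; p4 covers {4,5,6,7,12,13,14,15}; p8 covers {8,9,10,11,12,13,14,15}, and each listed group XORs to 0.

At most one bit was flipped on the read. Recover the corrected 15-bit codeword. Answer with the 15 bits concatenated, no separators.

111101111010001

s1 (pos 1,3,5,7,9,11,13,15): 1⊕1⊕0⊕1⊕1⊕1⊕0⊕1 = 0
s2 (pos 2,3,6,7,10,11,14,15): 1⊕1⊕1⊕1⊕0⊕1⊕0⊕1 = 0
s4 (pos 4,5,6,7,12,13,14,15): 1⊕0⊕1⊕1⊕0⊕0⊕0⊕1 = 0
s8 (pos 8,9,10,11,12,13,14,15): 0⊕1⊕0⊕1⊕0⊕0⊕0⊕1 = 1
Syndrome s8…s1 = 1000 → error at position 8.
Flip position 8: 111101101010001 → 111101111010001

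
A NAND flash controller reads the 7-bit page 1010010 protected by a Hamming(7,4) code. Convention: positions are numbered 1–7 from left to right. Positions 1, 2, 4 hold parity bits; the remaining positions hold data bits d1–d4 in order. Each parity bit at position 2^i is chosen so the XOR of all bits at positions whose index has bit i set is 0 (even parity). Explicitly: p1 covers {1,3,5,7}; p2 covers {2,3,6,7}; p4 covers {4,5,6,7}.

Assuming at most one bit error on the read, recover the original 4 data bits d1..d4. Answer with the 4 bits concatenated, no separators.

1010

s1 (pos 1,3,5,7): 1⊕1⊕0⊕0 = 0
s2 (pos 2,3,6,7): 0⊕1⊕1⊕0 = 0
s4 (pos 4,5,6,7): 0⊕0⊕1⊕0 = 1
Syndrome s4…s1 = 100 → error at position 4.
Flip position 4: 1010010 → 1011010
Read data bits from positions 3,5,6,7: 1010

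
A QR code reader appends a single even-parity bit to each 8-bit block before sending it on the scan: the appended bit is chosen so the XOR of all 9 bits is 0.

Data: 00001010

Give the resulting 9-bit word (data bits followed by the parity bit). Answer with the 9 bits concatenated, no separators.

000010100

XOR of the 8 data bits: 0⊕0⊕0⊕0⊕1⊕0⊕1⊕0 = 0
Parity bit = 0 (so all 9 bits XOR to 0).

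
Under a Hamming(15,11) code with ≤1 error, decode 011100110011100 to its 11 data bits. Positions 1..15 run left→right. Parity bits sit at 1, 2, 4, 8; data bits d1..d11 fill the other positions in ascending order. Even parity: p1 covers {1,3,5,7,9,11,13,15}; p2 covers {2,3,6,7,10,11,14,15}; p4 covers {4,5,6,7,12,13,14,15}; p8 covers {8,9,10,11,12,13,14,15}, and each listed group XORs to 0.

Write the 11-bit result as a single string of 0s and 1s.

10010011100

s1 (pos 1,3,5,7,9,11,13,15): 0⊕1⊕0⊕1⊕0⊕1⊕1⊕0 = 0
s2 (pos 2,3,6,7,10,11,14,15): 1⊕1⊕0⊕1⊕0⊕1⊕0⊕0 = 0
s4 (pos 4,5,6,7,12,13,14,15): 1⊕0⊕0⊕1⊕1⊕1⊕0⊕0 = 0
s8 (pos 8,9,10,11,12,13,14,15): 1⊕0⊕0⊕1⊕1⊕1⊕0⊕0 = 0
Syndrome s8…s1 = 0000 → no error.
Read data bits from positions 3,5,6,7,9,10,11,12,13,14,15: 10010011100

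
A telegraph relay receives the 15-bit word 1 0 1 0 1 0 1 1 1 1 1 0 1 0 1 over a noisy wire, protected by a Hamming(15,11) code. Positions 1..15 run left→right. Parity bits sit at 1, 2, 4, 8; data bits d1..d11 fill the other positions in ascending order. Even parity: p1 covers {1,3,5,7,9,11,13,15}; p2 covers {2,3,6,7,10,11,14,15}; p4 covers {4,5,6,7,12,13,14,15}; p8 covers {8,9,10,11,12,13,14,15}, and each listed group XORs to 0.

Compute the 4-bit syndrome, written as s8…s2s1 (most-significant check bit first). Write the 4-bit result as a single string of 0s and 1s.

s1 (pos 1,3,5,7,9,11,13,15): 1⊕1⊕1⊕1⊕1⊕1⊕1⊕1 = 0
s2 (pos 2,3,6,7,10,11,14,15): 0⊕1⊕0⊕1⊕1⊕1⊕0⊕1 = 1
s4 (pos 4,5,6,7,12,13,14,15): 0⊕1⊕0⊕1⊕0⊕1⊕0⊕1 = 0
s8 (pos 8,9,10,11,12,13,14,15): 1⊕1⊕1⊕1⊕0⊕1⊕0⊕1 = 0
Syndrome s8…s1 = 0010 → error at position 2.

0010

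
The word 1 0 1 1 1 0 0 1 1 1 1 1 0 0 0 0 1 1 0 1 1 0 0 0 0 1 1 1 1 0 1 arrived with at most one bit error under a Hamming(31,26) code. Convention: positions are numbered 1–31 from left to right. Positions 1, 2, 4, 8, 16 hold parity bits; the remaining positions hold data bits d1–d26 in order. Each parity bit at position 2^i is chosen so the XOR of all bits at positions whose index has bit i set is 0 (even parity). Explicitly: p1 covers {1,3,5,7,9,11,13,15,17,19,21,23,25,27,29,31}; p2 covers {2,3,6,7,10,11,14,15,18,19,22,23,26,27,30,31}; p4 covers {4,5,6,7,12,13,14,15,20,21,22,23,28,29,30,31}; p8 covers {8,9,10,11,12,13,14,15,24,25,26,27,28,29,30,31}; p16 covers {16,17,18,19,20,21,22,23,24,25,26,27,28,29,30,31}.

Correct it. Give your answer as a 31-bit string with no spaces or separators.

s1 (pos 1,3,5,7,9,11,13,15,17,19,21,23,25,27,29,31): 1⊕1⊕1⊕0⊕1⊕1⊕0⊕0⊕1⊕0⊕1⊕0⊕0⊕1⊕1⊕1 = 0
s2 (pos 2,3,6,7,10,11,14,15,18,19,22,23,26,27,30,31): 0⊕1⊕0⊕0⊕1⊕1⊕0⊕0⊕1⊕0⊕0⊕0⊕1⊕1⊕0⊕1 = 1
s4 (pos 4,5,6,7,12,13,14,15,20,21,22,23,28,29,30,31): 1⊕1⊕0⊕0⊕1⊕0⊕0⊕0⊕1⊕1⊕0⊕0⊕1⊕1⊕0⊕1 = 0
s8 (pos 8,9,10,11,12,13,14,15,24,25,26,27,28,29,30,31): 1⊕1⊕1⊕1⊕1⊕0⊕0⊕0⊕0⊕0⊕1⊕1⊕1⊕1⊕0⊕1 = 0
s16 (pos 16,17,18,19,20,21,22,23,24,25,26,27,28,29,30,31): 0⊕1⊕1⊕0⊕1⊕1⊕0⊕0⊕0⊕0⊕1⊕1⊕1⊕1⊕0⊕1 = 1
Syndrome s16…s1 = 10010 → error at position 18.
Flip position 18: 1011100111110000110110000111101 → 1011100111110000100110000111101

1011100111110000100110000111101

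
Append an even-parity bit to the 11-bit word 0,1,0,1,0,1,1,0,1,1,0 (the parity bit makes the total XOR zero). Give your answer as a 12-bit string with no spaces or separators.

XOR of the 11 data bits: 0⊕1⊕0⊕1⊕0⊕1⊕1⊕0⊕1⊕1⊕0 = 0
Parity bit = 0 (so all 12 bits XOR to 0).

010101101100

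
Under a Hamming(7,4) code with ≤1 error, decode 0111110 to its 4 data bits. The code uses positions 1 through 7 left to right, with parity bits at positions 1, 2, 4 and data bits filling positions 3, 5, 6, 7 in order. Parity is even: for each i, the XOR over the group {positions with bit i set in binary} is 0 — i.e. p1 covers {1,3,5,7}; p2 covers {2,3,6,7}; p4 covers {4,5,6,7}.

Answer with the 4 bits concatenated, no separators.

1100

s1 (pos 1,3,5,7): 0⊕1⊕1⊕0 = 0
s2 (pos 2,3,6,7): 1⊕1⊕1⊕0 = 1
s4 (pos 4,5,6,7): 1⊕1⊕1⊕0 = 1
Syndrome s4…s1 = 110 → error at position 6.
Flip position 6: 0111110 → 0111100
Read data bits from positions 3,5,6,7: 1100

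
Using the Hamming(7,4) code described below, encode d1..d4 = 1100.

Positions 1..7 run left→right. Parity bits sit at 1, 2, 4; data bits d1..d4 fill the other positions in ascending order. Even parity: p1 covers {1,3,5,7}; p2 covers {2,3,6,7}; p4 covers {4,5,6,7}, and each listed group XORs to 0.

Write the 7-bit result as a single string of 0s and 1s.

0111100

Place data at non-parity positions: p1 p2 1 p4 1 0 0
p1 (pos 1,3,5,7): XOR of data positions = 1⊕1⊕0 = 0
p2 (pos 2,3,6,7): XOR of data positions = 1⊕0⊕0 = 1
p4 (pos 4,5,6,7): XOR of data positions = 1⊕0⊕0 = 1
Codeword: 0111100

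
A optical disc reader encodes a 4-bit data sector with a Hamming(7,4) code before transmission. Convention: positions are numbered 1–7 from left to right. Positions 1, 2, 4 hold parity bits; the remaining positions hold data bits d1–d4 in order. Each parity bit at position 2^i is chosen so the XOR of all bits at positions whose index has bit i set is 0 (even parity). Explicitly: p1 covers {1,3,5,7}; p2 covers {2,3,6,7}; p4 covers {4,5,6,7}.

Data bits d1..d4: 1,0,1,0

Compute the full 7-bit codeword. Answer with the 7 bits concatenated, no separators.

Place data at non-parity positions: p1 p2 1 p4 0 1 0
p1 (pos 1,3,5,7): XOR of data positions = 1⊕0⊕0 = 1
p2 (pos 2,3,6,7): XOR of data positions = 1⊕1⊕0 = 0
p4 (pos 4,5,6,7): XOR of data positions = 0⊕1⊕0 = 1
Codeword: 1011010

1011010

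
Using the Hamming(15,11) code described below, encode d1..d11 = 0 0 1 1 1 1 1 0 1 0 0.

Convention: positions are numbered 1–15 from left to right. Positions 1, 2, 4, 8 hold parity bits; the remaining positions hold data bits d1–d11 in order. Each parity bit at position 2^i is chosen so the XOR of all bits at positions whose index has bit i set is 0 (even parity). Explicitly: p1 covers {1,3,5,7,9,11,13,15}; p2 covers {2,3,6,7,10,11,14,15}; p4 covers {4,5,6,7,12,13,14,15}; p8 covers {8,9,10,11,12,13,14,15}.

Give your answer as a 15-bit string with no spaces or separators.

000101101110100

Place data at non-parity positions: p1 p2 0 p4 0 1 1 p8 1 1 1 0 1 0 0
p1 (pos 1,3,5,7,9,11,13,15): XOR of data positions = 0⊕0⊕1⊕1⊕1⊕1⊕0 = 0
p2 (pos 2,3,6,7,10,11,14,15): XOR of data positions = 0⊕1⊕1⊕1⊕1⊕0⊕0 = 0
p4 (pos 4,5,6,7,12,13,14,15): XOR of data positions = 0⊕1⊕1⊕0⊕1⊕0⊕0 = 1
p8 (pos 8,9,10,11,12,13,14,15): XOR of data positions = 1⊕1⊕1⊕0⊕1⊕0⊕0 = 0
Codeword: 000101101110100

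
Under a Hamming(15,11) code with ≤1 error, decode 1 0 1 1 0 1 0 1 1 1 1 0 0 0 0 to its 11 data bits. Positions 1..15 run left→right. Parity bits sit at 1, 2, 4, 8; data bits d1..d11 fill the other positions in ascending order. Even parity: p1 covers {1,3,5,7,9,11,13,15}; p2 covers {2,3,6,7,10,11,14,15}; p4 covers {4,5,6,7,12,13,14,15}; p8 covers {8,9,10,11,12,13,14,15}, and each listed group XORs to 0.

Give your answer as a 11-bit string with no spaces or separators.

10101110000

s1 (pos 1,3,5,7,9,11,13,15): 1⊕1⊕0⊕0⊕1⊕1⊕0⊕0 = 0
s2 (pos 2,3,6,7,10,11,14,15): 0⊕1⊕1⊕0⊕1⊕1⊕0⊕0 = 0
s4 (pos 4,5,6,7,12,13,14,15): 1⊕0⊕1⊕0⊕0⊕0⊕0⊕0 = 0
s8 (pos 8,9,10,11,12,13,14,15): 1⊕1⊕1⊕1⊕0⊕0⊕0⊕0 = 0
Syndrome s8…s1 = 0000 → no error.
Read data bits from positions 3,5,6,7,9,10,11,12,13,14,15: 10101110000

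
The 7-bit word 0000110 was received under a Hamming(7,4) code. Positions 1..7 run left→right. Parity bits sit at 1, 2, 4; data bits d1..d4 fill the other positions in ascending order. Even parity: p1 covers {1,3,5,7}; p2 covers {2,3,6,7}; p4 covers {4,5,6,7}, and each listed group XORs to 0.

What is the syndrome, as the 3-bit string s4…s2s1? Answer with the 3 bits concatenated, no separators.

011

s1 (pos 1,3,5,7): 0⊕0⊕1⊕0 = 1
s2 (pos 2,3,6,7): 0⊕0⊕1⊕0 = 1
s4 (pos 4,5,6,7): 0⊕1⊕1⊕0 = 0
Syndrome s4…s1 = 011 → error at position 3.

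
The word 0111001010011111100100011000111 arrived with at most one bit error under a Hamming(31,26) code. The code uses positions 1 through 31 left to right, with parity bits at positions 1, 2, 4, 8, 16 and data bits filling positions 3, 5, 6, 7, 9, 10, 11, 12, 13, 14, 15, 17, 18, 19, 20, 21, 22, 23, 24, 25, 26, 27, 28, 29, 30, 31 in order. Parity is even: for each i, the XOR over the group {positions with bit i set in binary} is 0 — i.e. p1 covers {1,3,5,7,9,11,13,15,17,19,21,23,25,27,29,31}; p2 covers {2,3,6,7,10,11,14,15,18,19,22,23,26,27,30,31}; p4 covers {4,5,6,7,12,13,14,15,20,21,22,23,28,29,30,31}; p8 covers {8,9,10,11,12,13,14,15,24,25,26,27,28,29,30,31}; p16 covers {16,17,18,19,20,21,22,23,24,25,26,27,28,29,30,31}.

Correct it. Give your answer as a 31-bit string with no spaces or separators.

s1 (pos 1,3,5,7,9,11,13,15,17,19,21,23,25,27,29,31): 0⊕1⊕0⊕1⊕1⊕0⊕1⊕1⊕1⊕0⊕0⊕0⊕1⊕0⊕1⊕1 = 1
s2 (pos 2,3,6,7,10,11,14,15,18,19,22,23,26,27,30,31): 1⊕1⊕0⊕1⊕0⊕0⊕1⊕1⊕0⊕0⊕0⊕0⊕0⊕0⊕1⊕1 = 1
s4 (pos 4,5,6,7,12,13,14,15,20,21,22,23,28,29,30,31): 1⊕0⊕0⊕1⊕1⊕1⊕1⊕1⊕1⊕0⊕0⊕0⊕0⊕1⊕1⊕1 = 0
s8 (pos 8,9,10,11,12,13,14,15,24,25,26,27,28,29,30,31): 0⊕1⊕0⊕0⊕1⊕1⊕1⊕1⊕1⊕1⊕0⊕0⊕0⊕1⊕1⊕1 = 0
s16 (pos 16,17,18,19,20,21,22,23,24,25,26,27,28,29,30,31): 1⊕1⊕0⊕0⊕1⊕0⊕0⊕0⊕1⊕1⊕0⊕0⊕0⊕1⊕1⊕1 = 0
Syndrome s16…s1 = 00011 → error at position 3.
Flip position 3: 0111001010011111100100011000111 → 0101001010011111100100011000111

0101001010011111100100011000111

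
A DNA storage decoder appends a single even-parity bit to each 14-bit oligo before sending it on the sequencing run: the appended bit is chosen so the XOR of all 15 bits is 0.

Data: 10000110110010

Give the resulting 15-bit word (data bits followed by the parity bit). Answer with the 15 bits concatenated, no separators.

100001101100100

XOR of the 14 data bits: 1⊕0⊕0⊕0⊕0⊕1⊕1⊕0⊕1⊕1⊕0⊕0⊕1⊕0 = 0
Parity bit = 0 (so all 15 bits XOR to 0).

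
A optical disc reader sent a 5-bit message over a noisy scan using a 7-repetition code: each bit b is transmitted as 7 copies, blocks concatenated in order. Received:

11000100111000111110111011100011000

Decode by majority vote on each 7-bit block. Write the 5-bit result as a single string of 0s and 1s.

Block 1 (1100010): 3 ones → 0
Block 2 (0111000): 3 ones → 0
Block 3 (1111101): 6 ones → 1
Block 4 (1101110): 5 ones → 1
Block 5 (0011000): 2 ones → 0

00110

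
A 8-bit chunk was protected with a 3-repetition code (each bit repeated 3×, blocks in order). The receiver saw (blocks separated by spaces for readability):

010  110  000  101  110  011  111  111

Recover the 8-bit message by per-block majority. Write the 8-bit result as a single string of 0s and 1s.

Block 1 (010): 1 one → 0
Block 2 (110): 2 ones → 1
Block 3 (000): 0 ones → 0
Block 4 (101): 2 ones → 1
Block 5 (110): 2 ones → 1
Block 6 (011): 2 ones → 1
Block 7 (111): 3 ones → 1
Block 8 (111): 3 ones → 1

01011111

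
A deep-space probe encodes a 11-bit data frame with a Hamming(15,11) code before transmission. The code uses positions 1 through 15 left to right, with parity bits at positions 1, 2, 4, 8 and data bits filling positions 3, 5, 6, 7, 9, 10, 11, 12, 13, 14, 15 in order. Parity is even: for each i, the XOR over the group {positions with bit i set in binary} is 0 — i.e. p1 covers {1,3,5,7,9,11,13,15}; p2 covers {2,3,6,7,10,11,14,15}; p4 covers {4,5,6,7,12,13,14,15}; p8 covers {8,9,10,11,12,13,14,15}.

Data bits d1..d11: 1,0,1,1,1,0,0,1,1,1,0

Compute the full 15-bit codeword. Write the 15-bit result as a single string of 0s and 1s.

Place data at non-parity positions: p1 p2 1 p4 0 1 1 p8 1 0 0 1 1 1 0
p1 (pos 1,3,5,7,9,11,13,15): XOR of data positions = 1⊕0⊕1⊕1⊕0⊕1⊕0 = 0
p2 (pos 2,3,6,7,10,11,14,15): XOR of data positions = 1⊕1⊕1⊕0⊕0⊕1⊕0 = 0
p4 (pos 4,5,6,7,12,13,14,15): XOR of data positions = 0⊕1⊕1⊕1⊕1⊕1⊕0 = 1
p8 (pos 8,9,10,11,12,13,14,15): XOR of data positions = 1⊕0⊕0⊕1⊕1⊕1⊕0 = 0
Codeword: 001101101001110

001101101001110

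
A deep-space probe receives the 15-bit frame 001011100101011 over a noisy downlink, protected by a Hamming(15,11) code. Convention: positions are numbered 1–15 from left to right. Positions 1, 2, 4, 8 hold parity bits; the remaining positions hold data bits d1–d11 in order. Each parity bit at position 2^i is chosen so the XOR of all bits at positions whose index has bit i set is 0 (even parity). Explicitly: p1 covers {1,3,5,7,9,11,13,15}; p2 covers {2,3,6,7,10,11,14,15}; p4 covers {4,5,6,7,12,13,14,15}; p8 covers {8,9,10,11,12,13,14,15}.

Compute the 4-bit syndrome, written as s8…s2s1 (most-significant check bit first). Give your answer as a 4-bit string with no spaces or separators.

s1 (pos 1,3,5,7,9,11,13,15): 0⊕1⊕1⊕1⊕0⊕0⊕0⊕1 = 0
s2 (pos 2,3,6,7,10,11,14,15): 0⊕1⊕1⊕1⊕1⊕0⊕1⊕1 = 0
s4 (pos 4,5,6,7,12,13,14,15): 0⊕1⊕1⊕1⊕1⊕0⊕1⊕1 = 0
s8 (pos 8,9,10,11,12,13,14,15): 0⊕0⊕1⊕0⊕1⊕0⊕1⊕1 = 0
Syndrome s8…s1 = 0000 → no error.

0000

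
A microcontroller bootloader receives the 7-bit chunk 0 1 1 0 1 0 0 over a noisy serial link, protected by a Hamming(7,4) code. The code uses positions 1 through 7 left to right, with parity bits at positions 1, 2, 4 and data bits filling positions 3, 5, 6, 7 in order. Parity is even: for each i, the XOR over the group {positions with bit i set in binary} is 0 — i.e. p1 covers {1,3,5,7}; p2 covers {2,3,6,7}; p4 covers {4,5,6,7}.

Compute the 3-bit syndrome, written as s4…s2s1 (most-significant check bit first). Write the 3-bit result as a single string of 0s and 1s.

100

s1 (pos 1,3,5,7): 0⊕1⊕1⊕0 = 0
s2 (pos 2,3,6,7): 1⊕1⊕0⊕0 = 0
s4 (pos 4,5,6,7): 0⊕1⊕0⊕0 = 1
Syndrome s4…s1 = 100 → error at position 4.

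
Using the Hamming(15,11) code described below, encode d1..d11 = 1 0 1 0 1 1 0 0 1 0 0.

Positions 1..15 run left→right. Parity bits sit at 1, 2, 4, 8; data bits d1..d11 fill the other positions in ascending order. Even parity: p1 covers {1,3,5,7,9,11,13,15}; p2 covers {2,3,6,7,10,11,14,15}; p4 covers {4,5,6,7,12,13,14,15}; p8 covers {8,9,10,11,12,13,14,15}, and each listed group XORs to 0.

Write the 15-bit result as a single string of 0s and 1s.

111001011100100

Place data at non-parity positions: p1 p2 1 p4 0 1 0 p8 1 1 0 0 1 0 0
p1 (pos 1,3,5,7,9,11,13,15): XOR of data positions = 1⊕0⊕0⊕1⊕0⊕1⊕0 = 1
p2 (pos 2,3,6,7,10,11,14,15): XOR of data positions = 1⊕1⊕0⊕1⊕0⊕0⊕0 = 1
p4 (pos 4,5,6,7,12,13,14,15): XOR of data positions = 0⊕1⊕0⊕0⊕1⊕0⊕0 = 0
p8 (pos 8,9,10,11,12,13,14,15): XOR of data positions = 1⊕1⊕0⊕0⊕1⊕0⊕0 = 1
Codeword: 111001011100100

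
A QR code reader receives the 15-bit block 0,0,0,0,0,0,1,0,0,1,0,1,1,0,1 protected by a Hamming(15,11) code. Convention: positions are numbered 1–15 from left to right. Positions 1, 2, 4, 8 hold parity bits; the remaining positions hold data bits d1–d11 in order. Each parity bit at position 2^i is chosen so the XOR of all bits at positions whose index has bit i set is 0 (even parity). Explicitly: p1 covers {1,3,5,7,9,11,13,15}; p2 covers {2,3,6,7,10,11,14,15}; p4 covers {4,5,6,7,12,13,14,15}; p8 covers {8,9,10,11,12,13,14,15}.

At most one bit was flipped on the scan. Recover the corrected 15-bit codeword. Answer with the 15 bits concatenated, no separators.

s1 (pos 1,3,5,7,9,11,13,15): 0⊕0⊕0⊕1⊕0⊕0⊕1⊕1 = 1
s2 (pos 2,3,6,7,10,11,14,15): 0⊕0⊕0⊕1⊕1⊕0⊕0⊕1 = 1
s4 (pos 4,5,6,7,12,13,14,15): 0⊕0⊕0⊕1⊕1⊕1⊕0⊕1 = 0
s8 (pos 8,9,10,11,12,13,14,15): 0⊕0⊕1⊕0⊕1⊕1⊕0⊕1 = 0
Syndrome s8…s1 = 0011 → error at position 3.
Flip position 3: 000000100101101 → 001000100101101

001000100101101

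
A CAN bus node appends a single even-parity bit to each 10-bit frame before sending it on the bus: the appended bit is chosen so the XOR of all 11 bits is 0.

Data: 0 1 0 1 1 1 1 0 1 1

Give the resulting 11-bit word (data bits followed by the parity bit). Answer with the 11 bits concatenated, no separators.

01011110111

XOR of the 10 data bits: 0⊕1⊕0⊕1⊕1⊕1⊕1⊕0⊕1⊕1 = 1
Parity bit = 1 (so all 11 bits XOR to 0).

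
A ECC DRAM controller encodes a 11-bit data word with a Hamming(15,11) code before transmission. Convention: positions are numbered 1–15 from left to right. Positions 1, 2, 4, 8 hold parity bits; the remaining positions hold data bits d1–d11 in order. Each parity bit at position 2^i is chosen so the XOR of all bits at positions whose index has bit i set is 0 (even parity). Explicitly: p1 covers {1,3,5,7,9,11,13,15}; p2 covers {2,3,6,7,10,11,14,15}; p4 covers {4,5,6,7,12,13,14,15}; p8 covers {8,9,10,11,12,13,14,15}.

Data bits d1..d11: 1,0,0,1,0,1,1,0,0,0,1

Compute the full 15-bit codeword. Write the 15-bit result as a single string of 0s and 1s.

Place data at non-parity positions: p1 p2 1 p4 0 0 1 p8 0 1 1 0 0 0 1
p1 (pos 1,3,5,7,9,11,13,15): XOR of data positions = 1⊕0⊕1⊕0⊕1⊕0⊕1 = 0
p2 (pos 2,3,6,7,10,11,14,15): XOR of data positions = 1⊕0⊕1⊕1⊕1⊕0⊕1 = 1
p4 (pos 4,5,6,7,12,13,14,15): XOR of data positions = 0⊕0⊕1⊕0⊕0⊕0⊕1 = 0
p8 (pos 8,9,10,11,12,13,14,15): XOR of data positions = 0⊕1⊕1⊕0⊕0⊕0⊕1 = 1
Codeword: 011000110110001

011000110110001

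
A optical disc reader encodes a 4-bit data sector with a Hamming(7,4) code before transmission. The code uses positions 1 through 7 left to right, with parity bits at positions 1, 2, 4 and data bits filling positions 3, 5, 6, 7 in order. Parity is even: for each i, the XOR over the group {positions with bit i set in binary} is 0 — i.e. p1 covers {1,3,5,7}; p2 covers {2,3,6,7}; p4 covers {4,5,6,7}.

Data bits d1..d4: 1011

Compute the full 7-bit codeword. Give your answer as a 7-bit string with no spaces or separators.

Place data at non-parity positions: p1 p2 1 p4 0 1 1
p1 (pos 1,3,5,7): XOR of data positions = 1⊕0⊕1 = 0
p2 (pos 2,3,6,7): XOR of data positions = 1⊕1⊕1 = 1
p4 (pos 4,5,6,7): XOR of data positions = 0⊕1⊕1 = 0
Codeword: 0110011

0110011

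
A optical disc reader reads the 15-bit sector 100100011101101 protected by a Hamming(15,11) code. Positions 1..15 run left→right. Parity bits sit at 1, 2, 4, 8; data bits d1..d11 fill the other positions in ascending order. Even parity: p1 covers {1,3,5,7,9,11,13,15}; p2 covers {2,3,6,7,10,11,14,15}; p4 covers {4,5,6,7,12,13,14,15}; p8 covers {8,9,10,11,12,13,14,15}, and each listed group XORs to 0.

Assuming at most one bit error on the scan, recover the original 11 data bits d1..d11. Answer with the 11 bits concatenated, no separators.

s1 (pos 1,3,5,7,9,11,13,15): 1⊕0⊕0⊕0⊕1⊕0⊕1⊕1 = 0
s2 (pos 2,3,6,7,10,11,14,15): 0⊕0⊕0⊕0⊕1⊕0⊕0⊕1 = 0
s4 (pos 4,5,6,7,12,13,14,15): 1⊕0⊕0⊕0⊕1⊕1⊕0⊕1 = 0
s8 (pos 8,9,10,11,12,13,14,15): 1⊕1⊕1⊕0⊕1⊕1⊕0⊕1 = 0
Syndrome s8…s1 = 0000 → no error.
Read data bits from positions 3,5,6,7,9,10,11,12,13,14,15: 00001101101

00001101101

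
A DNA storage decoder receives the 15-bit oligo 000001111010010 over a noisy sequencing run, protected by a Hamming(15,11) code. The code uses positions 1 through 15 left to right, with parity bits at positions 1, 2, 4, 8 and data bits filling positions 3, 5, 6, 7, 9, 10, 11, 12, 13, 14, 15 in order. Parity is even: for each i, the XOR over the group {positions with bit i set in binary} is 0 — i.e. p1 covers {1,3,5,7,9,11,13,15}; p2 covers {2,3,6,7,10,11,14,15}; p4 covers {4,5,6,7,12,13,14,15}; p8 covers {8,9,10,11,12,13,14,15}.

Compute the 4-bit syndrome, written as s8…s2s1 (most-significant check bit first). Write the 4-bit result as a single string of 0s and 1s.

0101

s1 (pos 1,3,5,7,9,11,13,15): 0⊕0⊕0⊕1⊕1⊕1⊕0⊕0 = 1
s2 (pos 2,3,6,7,10,11,14,15): 0⊕0⊕1⊕1⊕0⊕1⊕1⊕0 = 0
s4 (pos 4,5,6,7,12,13,14,15): 0⊕0⊕1⊕1⊕0⊕0⊕1⊕0 = 1
s8 (pos 8,9,10,11,12,13,14,15): 1⊕1⊕0⊕1⊕0⊕0⊕1⊕0 = 0
Syndrome s8…s1 = 0101 → error at position 5.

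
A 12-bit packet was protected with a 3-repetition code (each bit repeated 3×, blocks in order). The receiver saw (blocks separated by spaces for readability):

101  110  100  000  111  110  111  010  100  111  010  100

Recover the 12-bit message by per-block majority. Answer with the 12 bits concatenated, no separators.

110011100100

Block 1 (101): 2 ones → 1
Block 2 (110): 2 ones → 1
Block 3 (100): 1 one → 0
Block 4 (000): 0 ones → 0
Block 5 (111): 3 ones → 1
Block 6 (110): 2 ones → 1
Block 7 (111): 3 ones → 1
Block 8 (010): 1 one → 0
Block 9 (100): 1 one → 0
Block 10 (111): 3 ones → 1
Block 11 (010): 1 one → 0
Block 12 (100): 1 one → 0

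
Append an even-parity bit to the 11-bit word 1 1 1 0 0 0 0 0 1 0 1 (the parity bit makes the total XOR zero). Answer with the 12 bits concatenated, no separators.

XOR of the 11 data bits: 1⊕1⊕1⊕0⊕0⊕0⊕0⊕0⊕1⊕0⊕1 = 1
Parity bit = 1 (so all 12 bits XOR to 0).

111000001011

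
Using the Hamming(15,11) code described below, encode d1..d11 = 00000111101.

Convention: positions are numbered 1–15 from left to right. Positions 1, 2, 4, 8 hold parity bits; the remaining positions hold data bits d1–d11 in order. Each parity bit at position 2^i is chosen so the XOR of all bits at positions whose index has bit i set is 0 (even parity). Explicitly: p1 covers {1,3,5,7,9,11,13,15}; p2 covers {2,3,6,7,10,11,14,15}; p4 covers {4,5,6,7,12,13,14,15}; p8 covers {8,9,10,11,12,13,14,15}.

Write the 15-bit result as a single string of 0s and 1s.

Place data at non-parity positions: p1 p2 0 p4 0 0 0 p8 0 1 1 1 1 0 1
p1 (pos 1,3,5,7,9,11,13,15): XOR of data positions = 0⊕0⊕0⊕0⊕1⊕1⊕1 = 1
p2 (pos 2,3,6,7,10,11,14,15): XOR of data positions = 0⊕0⊕0⊕1⊕1⊕0⊕1 = 1
p4 (pos 4,5,6,7,12,13,14,15): XOR of data positions = 0⊕0⊕0⊕1⊕1⊕0⊕1 = 1
p8 (pos 8,9,10,11,12,13,14,15): XOR of data positions = 0⊕1⊕1⊕1⊕1⊕0⊕1 = 1
Codeword: 110100010111101

110100010111101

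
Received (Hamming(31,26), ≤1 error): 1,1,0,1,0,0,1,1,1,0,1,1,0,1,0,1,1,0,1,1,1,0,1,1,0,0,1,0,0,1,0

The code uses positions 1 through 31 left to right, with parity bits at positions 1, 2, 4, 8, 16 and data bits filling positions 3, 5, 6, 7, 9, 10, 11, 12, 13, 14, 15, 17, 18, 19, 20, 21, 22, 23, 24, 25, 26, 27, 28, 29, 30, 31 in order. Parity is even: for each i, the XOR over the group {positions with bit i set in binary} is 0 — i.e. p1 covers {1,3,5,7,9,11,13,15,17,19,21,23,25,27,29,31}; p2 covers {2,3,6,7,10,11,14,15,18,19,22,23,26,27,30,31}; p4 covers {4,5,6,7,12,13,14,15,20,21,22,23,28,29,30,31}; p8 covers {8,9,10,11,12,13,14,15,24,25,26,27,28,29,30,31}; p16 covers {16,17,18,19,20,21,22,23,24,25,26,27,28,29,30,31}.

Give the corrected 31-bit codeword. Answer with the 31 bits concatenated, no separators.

s1 (pos 1,3,5,7,9,11,13,15,17,19,21,23,25,27,29,31): 1⊕0⊕0⊕1⊕1⊕1⊕0⊕0⊕1⊕1⊕1⊕1⊕0⊕1⊕0⊕0 = 1
s2 (pos 2,3,6,7,10,11,14,15,18,19,22,23,26,27,30,31): 1⊕0⊕0⊕1⊕0⊕1⊕1⊕0⊕0⊕1⊕0⊕1⊕0⊕1⊕1⊕0 = 0
s4 (pos 4,5,6,7,12,13,14,15,20,21,22,23,28,29,30,31): 1⊕0⊕0⊕1⊕1⊕0⊕1⊕0⊕1⊕1⊕0⊕1⊕0⊕0⊕1⊕0 = 0
s8 (pos 8,9,10,11,12,13,14,15,24,25,26,27,28,29,30,31): 1⊕1⊕0⊕1⊕1⊕0⊕1⊕0⊕1⊕0⊕0⊕1⊕0⊕0⊕1⊕0 = 0
s16 (pos 16,17,18,19,20,21,22,23,24,25,26,27,28,29,30,31): 1⊕1⊕0⊕1⊕1⊕1⊕0⊕1⊕1⊕0⊕0⊕1⊕0⊕0⊕1⊕0 = 1
Syndrome s16…s1 = 10001 → error at position 17.
Flip position 17: 1101001110110101101110110010010 → 1101001110110101001110110010010

1101001110110101001110110010010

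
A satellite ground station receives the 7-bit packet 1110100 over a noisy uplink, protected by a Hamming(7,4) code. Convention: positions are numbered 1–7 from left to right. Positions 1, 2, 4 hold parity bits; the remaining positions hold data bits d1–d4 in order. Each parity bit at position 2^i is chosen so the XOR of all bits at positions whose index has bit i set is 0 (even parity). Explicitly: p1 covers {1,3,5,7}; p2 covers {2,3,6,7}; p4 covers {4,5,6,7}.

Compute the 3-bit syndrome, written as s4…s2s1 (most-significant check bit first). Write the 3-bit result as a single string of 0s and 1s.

101

s1 (pos 1,3,5,7): 1⊕1⊕1⊕0 = 1
s2 (pos 2,3,6,7): 1⊕1⊕0⊕0 = 0
s4 (pos 4,5,6,7): 0⊕1⊕0⊕0 = 1
Syndrome s4…s1 = 101 → error at position 5.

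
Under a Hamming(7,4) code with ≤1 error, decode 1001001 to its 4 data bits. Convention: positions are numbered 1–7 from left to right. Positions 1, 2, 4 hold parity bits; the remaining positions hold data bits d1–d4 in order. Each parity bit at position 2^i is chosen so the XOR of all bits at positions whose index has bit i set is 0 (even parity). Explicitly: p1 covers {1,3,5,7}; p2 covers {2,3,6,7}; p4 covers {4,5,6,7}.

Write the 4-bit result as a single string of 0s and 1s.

s1 (pos 1,3,5,7): 1⊕0⊕0⊕1 = 0
s2 (pos 2,3,6,7): 0⊕0⊕0⊕1 = 1
s4 (pos 4,5,6,7): 1⊕0⊕0⊕1 = 0
Syndrome s4…s1 = 010 → error at position 2.
Flip position 2: 1001001 → 1101001
Read data bits from positions 3,5,6,7: 0001

0001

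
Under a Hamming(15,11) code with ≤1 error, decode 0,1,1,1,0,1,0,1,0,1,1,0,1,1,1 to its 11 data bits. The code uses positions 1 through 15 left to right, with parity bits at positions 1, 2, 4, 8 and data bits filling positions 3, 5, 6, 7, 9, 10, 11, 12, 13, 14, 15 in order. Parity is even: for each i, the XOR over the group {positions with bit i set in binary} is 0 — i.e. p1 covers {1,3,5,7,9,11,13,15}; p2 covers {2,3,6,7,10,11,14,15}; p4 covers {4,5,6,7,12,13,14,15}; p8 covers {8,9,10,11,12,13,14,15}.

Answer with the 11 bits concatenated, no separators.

s1 (pos 1,3,5,7,9,11,13,15): 0⊕1⊕0⊕0⊕0⊕1⊕1⊕1 = 0
s2 (pos 2,3,6,7,10,11,14,15): 1⊕1⊕1⊕0⊕1⊕1⊕1⊕1 = 1
s4 (pos 4,5,6,7,12,13,14,15): 1⊕0⊕1⊕0⊕0⊕1⊕1⊕1 = 1
s8 (pos 8,9,10,11,12,13,14,15): 1⊕0⊕1⊕1⊕0⊕1⊕1⊕1 = 0
Syndrome s8…s1 = 0110 → error at position 6.
Flip position 6: 011101010110111 → 011100010110111
Read data bits from positions 3,5,6,7,9,10,11,12,13,14,15: 10000110111

10000110111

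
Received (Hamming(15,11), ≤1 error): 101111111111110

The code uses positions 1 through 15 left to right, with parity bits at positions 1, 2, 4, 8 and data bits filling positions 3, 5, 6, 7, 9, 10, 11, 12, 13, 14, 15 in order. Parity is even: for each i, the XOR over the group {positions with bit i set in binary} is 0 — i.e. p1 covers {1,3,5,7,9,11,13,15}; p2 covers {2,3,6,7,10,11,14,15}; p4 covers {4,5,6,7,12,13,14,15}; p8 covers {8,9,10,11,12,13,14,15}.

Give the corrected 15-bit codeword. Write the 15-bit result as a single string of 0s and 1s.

101111111111010

s1 (pos 1,3,5,7,9,11,13,15): 1⊕1⊕1⊕1⊕1⊕1⊕1⊕0 = 1
s2 (pos 2,3,6,7,10,11,14,15): 0⊕1⊕1⊕1⊕1⊕1⊕1⊕0 = 0
s4 (pos 4,5,6,7,12,13,14,15): 1⊕1⊕1⊕1⊕1⊕1⊕1⊕0 = 1
s8 (pos 8,9,10,11,12,13,14,15): 1⊕1⊕1⊕1⊕1⊕1⊕1⊕0 = 1
Syndrome s8…s1 = 1101 → error at position 13.
Flip position 13: 101111111111110 → 101111111111010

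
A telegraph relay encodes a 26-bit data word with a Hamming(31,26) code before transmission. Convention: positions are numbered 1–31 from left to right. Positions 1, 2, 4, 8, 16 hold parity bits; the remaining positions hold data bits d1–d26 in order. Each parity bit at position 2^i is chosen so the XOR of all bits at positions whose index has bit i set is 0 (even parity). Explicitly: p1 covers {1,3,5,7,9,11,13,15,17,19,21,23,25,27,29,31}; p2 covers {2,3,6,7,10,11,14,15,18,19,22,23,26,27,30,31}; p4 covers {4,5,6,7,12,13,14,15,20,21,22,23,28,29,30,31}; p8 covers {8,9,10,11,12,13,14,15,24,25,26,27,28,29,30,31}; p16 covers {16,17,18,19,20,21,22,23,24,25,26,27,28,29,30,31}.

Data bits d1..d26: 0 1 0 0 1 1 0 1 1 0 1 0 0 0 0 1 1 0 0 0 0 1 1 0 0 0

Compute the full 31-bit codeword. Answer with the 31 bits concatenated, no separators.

Place data at non-parity positions: p1 p2 0 p4 1 0 0 p8 1 1 0 1 1 0 1 p16 0 0 0 0 1 1 0 0 0 0 1 1 0 0 0
p1 (pos 1,3,5,7,9,11,13,15,17,19,21,23,25,27,29,31): XOR of data positions = 0⊕1⊕0⊕1⊕0⊕1⊕1⊕0⊕0⊕1⊕0⊕0⊕1⊕0⊕0 = 0
p2 (pos 2,3,6,7,10,11,14,15,18,19,22,23,26,27,30,31): XOR of data positions = 0⊕0⊕0⊕1⊕0⊕0⊕1⊕0⊕0⊕1⊕0⊕0⊕1⊕0⊕0 = 0
p4 (pos 4,5,6,7,12,13,14,15,20,21,22,23,28,29,30,31): XOR of data positions = 1⊕0⊕0⊕1⊕1⊕0⊕1⊕0⊕1⊕1⊕0⊕1⊕0⊕0⊕0 = 1
p8 (pos 8,9,10,11,12,13,14,15,24,25,26,27,28,29,30,31): XOR of data positions = 1⊕1⊕0⊕1⊕1⊕0⊕1⊕0⊕0⊕0⊕1⊕1⊕0⊕0⊕0 = 1
p16 (pos 16,17,18,19,20,21,22,23,24,25,26,27,28,29,30,31): XOR of data positions = 0⊕0⊕0⊕0⊕1⊕1⊕0⊕0⊕0⊕0⊕1⊕1⊕0⊕0⊕0 = 0
Codeword: 0001100111011010000011000011000

0001100111011010000011000011000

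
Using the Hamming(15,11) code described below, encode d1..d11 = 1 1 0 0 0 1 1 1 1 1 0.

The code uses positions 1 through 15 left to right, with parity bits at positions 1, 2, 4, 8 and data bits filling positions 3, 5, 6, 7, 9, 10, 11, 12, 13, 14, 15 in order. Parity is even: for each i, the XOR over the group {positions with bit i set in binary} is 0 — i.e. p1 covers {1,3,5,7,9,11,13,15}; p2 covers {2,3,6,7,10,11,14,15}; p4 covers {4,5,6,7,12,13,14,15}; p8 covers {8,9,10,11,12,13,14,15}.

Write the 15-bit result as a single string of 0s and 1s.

Place data at non-parity positions: p1 p2 1 p4 1 0 0 p8 0 1 1 1 1 1 0
p1 (pos 1,3,5,7,9,11,13,15): XOR of data positions = 1⊕1⊕0⊕0⊕1⊕1⊕0 = 0
p2 (pos 2,3,6,7,10,11,14,15): XOR of data positions = 1⊕0⊕0⊕1⊕1⊕1⊕0 = 0
p4 (pos 4,5,6,7,12,13,14,15): XOR of data positions = 1⊕0⊕0⊕1⊕1⊕1⊕0 = 0
p8 (pos 8,9,10,11,12,13,14,15): XOR of data positions = 0⊕1⊕1⊕1⊕1⊕1⊕0 = 1
Codeword: 001010010111110

001010010111110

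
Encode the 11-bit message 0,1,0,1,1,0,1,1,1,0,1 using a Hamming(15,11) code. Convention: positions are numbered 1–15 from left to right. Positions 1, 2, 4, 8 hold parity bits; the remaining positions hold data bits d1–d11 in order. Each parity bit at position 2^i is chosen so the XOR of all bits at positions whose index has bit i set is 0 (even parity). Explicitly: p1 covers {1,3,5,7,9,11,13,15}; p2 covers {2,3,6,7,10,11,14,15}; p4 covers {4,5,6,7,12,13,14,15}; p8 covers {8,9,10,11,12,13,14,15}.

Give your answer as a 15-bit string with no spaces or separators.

Place data at non-parity positions: p1 p2 0 p4 1 0 1 p8 1 0 1 1 1 0 1
p1 (pos 1,3,5,7,9,11,13,15): XOR of data positions = 0⊕1⊕1⊕1⊕1⊕1⊕1 = 0
p2 (pos 2,3,6,7,10,11,14,15): XOR of data positions = 0⊕0⊕1⊕0⊕1⊕0⊕1 = 1
p4 (pos 4,5,6,7,12,13,14,15): XOR of data positions = 1⊕0⊕1⊕1⊕1⊕0⊕1 = 1
p8 (pos 8,9,10,11,12,13,14,15): XOR of data positions = 1⊕0⊕1⊕1⊕1⊕0⊕1 = 1
Codeword: 010110111011101

010110111011101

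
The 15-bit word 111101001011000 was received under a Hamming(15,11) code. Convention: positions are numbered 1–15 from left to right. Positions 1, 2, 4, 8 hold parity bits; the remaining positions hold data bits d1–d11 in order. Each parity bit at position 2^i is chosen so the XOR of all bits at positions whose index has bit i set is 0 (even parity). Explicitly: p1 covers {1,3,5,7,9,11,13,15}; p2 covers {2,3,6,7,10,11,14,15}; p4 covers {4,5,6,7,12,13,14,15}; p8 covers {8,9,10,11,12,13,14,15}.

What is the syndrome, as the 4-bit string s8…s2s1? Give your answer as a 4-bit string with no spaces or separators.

1100

s1 (pos 1,3,5,7,9,11,13,15): 1⊕1⊕0⊕0⊕1⊕1⊕0⊕0 = 0
s2 (pos 2,3,6,7,10,11,14,15): 1⊕1⊕1⊕0⊕0⊕1⊕0⊕0 = 0
s4 (pos 4,5,6,7,12,13,14,15): 1⊕0⊕1⊕0⊕1⊕0⊕0⊕0 = 1
s8 (pos 8,9,10,11,12,13,14,15): 0⊕1⊕0⊕1⊕1⊕0⊕0⊕0 = 1
Syndrome s8…s1 = 1100 → error at position 12.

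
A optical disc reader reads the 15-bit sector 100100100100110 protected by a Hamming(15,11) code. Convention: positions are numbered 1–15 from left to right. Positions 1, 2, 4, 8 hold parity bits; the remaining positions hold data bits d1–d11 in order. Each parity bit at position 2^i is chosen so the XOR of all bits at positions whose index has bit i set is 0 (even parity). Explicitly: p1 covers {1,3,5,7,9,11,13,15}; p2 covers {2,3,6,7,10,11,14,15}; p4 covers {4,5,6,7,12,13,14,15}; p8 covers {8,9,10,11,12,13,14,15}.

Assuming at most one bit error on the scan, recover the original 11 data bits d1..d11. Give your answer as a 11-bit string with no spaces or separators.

s1 (pos 1,3,5,7,9,11,13,15): 1⊕0⊕0⊕1⊕0⊕0⊕1⊕0 = 1
s2 (pos 2,3,6,7,10,11,14,15): 0⊕0⊕0⊕1⊕1⊕0⊕1⊕0 = 1
s4 (pos 4,5,6,7,12,13,14,15): 1⊕0⊕0⊕1⊕0⊕1⊕1⊕0 = 0
s8 (pos 8,9,10,11,12,13,14,15): 0⊕0⊕1⊕0⊕0⊕1⊕1⊕0 = 1
Syndrome s8…s1 = 1011 → error at position 11.
Flip position 11: 100100100100110 → 100100100110110
Read data bits from positions 3,5,6,7,9,10,11,12,13,14,15: 00010110110

00010110110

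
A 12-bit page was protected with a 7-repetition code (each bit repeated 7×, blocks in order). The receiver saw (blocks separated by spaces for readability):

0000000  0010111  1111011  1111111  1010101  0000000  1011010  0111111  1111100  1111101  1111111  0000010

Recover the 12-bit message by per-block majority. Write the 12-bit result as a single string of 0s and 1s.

011110111110

Block 1 (0000000): 0 ones → 0
Block 2 (0010111): 4 ones → 1
Block 3 (1111011): 6 ones → 1
Block 4 (1111111): 7 ones → 1
Block 5 (1010101): 4 ones → 1
Block 6 (0000000): 0 ones → 0
Block 7 (1011010): 4 ones → 1
Block 8 (0111111): 6 ones → 1
Block 9 (1111100): 5 ones → 1
Block 10 (1111101): 6 ones → 1
Block 11 (1111111): 7 ones → 1
Block 12 (0000010): 1 one → 0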